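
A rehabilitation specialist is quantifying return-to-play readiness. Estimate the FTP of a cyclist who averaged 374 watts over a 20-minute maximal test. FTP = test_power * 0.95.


FTP = 374 * 0.95 = 355.3 W

355.3 W


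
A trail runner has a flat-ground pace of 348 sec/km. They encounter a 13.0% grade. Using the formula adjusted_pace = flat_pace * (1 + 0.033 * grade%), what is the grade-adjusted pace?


Grade factor = 1 + 0.033 * 13.0 = 1.429
Adjusted = 348 * 1.429 = 497.29 sec/km

497.29 s/km


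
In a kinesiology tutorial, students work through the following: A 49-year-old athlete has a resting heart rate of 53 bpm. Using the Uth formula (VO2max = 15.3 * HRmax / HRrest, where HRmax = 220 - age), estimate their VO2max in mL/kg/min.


HRmax = 220 - 49 = 171 bpm
Ratio = HRmax / HRrest = 171 / 53 = 3.2264
VO2max = 15.3 * 3.2264 = 49.36 mL/kg/min

49.36 mL/kg/min


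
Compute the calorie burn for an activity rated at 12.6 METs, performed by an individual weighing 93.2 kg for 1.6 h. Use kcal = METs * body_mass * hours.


Product of METs and mass = 12.6 * 93.2 = 1174.32
Total kcal = 1174.32 * 1.6 = 1878.91 kcal

1878.91 kcal


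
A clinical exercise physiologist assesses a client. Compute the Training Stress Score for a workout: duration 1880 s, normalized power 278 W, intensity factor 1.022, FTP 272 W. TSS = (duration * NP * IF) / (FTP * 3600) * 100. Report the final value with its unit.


Product = 1880 * 278 * 1.022 = 534138.08
Base = 272 * 3600 = 979200
TSS = 534138.08 / 979200 * 100 = 54.55

54.55 TSS


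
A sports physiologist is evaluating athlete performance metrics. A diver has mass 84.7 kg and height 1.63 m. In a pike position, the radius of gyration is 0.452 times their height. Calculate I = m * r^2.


r = 0.452 * 1.63 = 0.73676 m
I = m * r^2 = 84.7 * 0.542815 = 45.976 kg*m^2

45.976 kg*m^2


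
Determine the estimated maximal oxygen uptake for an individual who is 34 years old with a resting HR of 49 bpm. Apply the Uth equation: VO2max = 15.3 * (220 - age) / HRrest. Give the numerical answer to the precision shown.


HRmax = 220 - 34 = 186
VO2max = 15.3 * (186 / 49)
= 15.3 * 3.7959
= 58.08 mL/kg/min

58.08 mL/kg/min


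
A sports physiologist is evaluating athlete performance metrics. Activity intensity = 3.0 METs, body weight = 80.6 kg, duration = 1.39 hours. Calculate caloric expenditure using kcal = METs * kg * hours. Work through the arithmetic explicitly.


kcal = 3.0 * 80.6 * 1.39
= 241.8 * 1.39
= 336.1 kcal

336.1 kcal


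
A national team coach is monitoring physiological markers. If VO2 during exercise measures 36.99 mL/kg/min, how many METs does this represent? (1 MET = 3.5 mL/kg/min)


METs = VO2 / 3.5 = 36.99 / 3.5 = 10.57

10.57 METs


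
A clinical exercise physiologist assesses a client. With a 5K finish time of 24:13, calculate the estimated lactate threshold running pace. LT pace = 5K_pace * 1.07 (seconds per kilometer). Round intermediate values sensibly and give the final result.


Race duration = 1453 s for 5 km
Average pace = 1453 / 5 = 290.6 s/km
LT pace = 290.6 * 1.07
= 310.94 s/km

310.94 s/km


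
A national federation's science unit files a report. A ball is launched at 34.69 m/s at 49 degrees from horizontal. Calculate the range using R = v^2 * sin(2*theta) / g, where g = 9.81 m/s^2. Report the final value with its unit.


sin(2 * 49) = sin(98) = 0.990268
v^2 = 34.69^2 = 1203.3961
R = 1203.3961 * 0.990268 / 9.81
= 121.477 m

121.477 m


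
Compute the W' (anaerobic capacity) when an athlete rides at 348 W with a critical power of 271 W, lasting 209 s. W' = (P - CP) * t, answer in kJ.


Above-CP power = 77 W
Duration = 209 s
W' = 77 * 209 = 16093 J
Convert: 16093 / 1000 = 16.093 kJ

16.093 kJ


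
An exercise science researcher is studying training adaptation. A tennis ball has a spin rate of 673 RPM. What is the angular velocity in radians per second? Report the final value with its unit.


Convert RPM to rad/s: multiply by 2*pi and divide by 60
omega = 673 * 2 * pi / 60
= 70.476 rad/s

70.476 rad/s


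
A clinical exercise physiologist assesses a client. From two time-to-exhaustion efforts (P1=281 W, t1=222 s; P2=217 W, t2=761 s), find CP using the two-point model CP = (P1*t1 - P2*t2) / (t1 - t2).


Work in trial 1 = 62382 J
Work in trial 2 = 165137 J
Delta work = -102755 J
Delta time = -539 s
CP = -102755 / -539 = 190.64 W

190.64 W


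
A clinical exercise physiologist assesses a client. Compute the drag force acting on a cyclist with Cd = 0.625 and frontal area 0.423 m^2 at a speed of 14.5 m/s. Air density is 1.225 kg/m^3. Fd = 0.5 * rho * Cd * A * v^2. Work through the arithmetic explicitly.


Step 1: v^2 = 210.25
Step 2: Fd = 0.5 * 1.225 * 0.625 * 0.423 * 210.25
= 34.046 N

34.046 N


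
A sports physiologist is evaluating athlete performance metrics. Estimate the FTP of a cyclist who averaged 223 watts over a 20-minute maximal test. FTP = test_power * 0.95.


FTP = 223 * 0.95 = 211.85 W

211.85 W


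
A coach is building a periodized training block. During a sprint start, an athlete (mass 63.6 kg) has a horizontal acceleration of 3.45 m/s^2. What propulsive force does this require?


Propulsive force = mass * acceleration
= 63.6 kg * 3.45 m/s^2
= 219.42 N

219.42 N


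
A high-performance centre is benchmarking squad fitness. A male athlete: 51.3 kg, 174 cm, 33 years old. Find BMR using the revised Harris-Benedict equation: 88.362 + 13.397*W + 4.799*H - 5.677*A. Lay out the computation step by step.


Intercept = 88.362
Weight contribution = 13.397 * 51.3 = 687.2661
Height contribution = 4.799 * 174 = 835.026
Age contribution = 5.677 * 33 = 187.341
BMR = 88.362 + 687.2661 + 835.026 - 187.341
= 1423.31 kcal/day

1423.31 kcal/day


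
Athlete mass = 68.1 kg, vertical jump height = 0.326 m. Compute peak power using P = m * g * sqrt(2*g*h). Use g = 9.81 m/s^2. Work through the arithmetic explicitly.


sqrt(2 * 9.81 * 0.326) = sqrt(6.39612) = 2.529055 m/s
P = 68.1 * 9.81 * 2.529055
= 1689.56 W

1689.56 W


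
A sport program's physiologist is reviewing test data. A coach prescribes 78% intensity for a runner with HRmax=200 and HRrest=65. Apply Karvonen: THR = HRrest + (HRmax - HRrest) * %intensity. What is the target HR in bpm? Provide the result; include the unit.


Heart rate reserve = 200 - 65 = 135
Intensity fraction = 78 / 100 = 0.78
THR = 65 + 135 * 0.78 = 170.3 bpm

170.3 bpm


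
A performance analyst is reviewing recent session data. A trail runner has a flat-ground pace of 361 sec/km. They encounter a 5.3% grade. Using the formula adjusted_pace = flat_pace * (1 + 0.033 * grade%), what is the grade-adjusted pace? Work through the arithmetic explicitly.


Grade factor = 1 + 0.033 * 5.3 = 1.1749
Adjusted = 361 * 1.1749 = 424.14 sec/km

424.14 s/km


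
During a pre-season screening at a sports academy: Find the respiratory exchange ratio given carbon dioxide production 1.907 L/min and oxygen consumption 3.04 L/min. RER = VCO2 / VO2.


VCO2 = 1.907 L/min
VO2 = 3.04 L/min
RER = 1.907 / 3.04 = 0.6273

0.6273


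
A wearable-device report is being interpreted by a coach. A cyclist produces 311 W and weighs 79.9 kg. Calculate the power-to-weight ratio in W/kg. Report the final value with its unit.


P/W = power / mass
= 311 / 79.9
= 3.892 W/kg

3.892 W/kg


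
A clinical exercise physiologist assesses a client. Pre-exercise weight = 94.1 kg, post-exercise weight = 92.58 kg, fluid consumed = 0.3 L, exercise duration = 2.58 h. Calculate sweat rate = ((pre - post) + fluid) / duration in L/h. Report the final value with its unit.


Weight loss = 94.1 - 92.58 = 1.52 kg (approx L)
Total sweat = 1.52 + 0.3 = 1.82 L
Sweat rate = 1.82 / 2.58 = 0.705 L/h

0.705 L/h


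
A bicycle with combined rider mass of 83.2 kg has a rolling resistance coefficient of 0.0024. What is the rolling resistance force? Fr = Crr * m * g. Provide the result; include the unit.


Fr = 0.0024 * 83.2 * 9.81
= 0.19968 * 9.81
= 1.959 N

1.959 N


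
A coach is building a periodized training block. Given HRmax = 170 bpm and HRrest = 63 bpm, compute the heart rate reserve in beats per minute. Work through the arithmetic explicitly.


Heart rate reserve = maximum HR minus resting HR
HRR = 170 - 63 = 107 bpm

107 bpm


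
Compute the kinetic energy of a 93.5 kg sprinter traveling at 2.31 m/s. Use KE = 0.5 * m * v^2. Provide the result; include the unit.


Velocity squared = 5.3361
KE = 0.5 * 93.5 * 5.3361 = 249.46 J

249.46 J


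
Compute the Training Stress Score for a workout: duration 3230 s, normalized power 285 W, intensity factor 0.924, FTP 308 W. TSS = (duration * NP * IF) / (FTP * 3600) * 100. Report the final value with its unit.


Product = 3230 * 285 * 0.924 = 850588.2
Base = 308 * 3600 = 1108800
TSS = 850588.2 / 1108800 * 100 = 76.71

76.71 TSS


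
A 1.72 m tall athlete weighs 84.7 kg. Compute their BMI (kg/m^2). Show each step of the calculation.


height^2 = 2.9584 m^2
BMI = 84.7 / 2.9584 = 28.63 kg/m^2

28.63 kg/m^2


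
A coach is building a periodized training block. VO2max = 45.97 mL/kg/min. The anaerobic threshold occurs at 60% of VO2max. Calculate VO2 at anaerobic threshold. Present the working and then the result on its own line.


AT fraction = 60 / 100 = 0.6
AT VO2 = 45.97 * 0.6
= 27.58 mL/kg/min

27.58 mL/kg/min


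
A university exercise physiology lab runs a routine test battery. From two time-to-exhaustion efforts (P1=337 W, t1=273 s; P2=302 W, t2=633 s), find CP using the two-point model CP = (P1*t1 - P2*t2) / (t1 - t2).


Work in trial 1 = 92001 J
Work in trial 2 = 191166 J
Delta work = -99165 J
Delta time = -360 s
CP = -99165 / -360 = 275.46 W

275.46 W


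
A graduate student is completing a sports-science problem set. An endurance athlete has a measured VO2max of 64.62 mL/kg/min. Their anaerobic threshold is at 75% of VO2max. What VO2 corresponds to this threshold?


Anaerobic threshold VO2 = VO2max * 75%
= 64.62 * 0.75
= 48.47 mL/kg/min

48.47 mL/kg/min


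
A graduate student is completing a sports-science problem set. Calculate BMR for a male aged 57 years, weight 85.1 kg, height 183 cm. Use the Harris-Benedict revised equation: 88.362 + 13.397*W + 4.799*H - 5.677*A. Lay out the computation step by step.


Substituting values:
W term = 13.397 * 85.1 = 1140.0847
H term = 4.799 * 183 = 878.217
A term = 5.677 * 57 = 323.589
BMR = 1783.07 kcal/day

1783.07 kcal/day


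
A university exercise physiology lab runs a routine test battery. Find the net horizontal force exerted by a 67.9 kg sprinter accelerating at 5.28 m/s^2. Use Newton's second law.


Newton's second law: F = m * a
F = 67.9 * 5.28 = 358.51 N

358.51 N


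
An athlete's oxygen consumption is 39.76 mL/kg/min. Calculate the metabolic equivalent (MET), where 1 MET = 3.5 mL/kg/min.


MET = VO2 / 3.5
= 39.76 / 3.5
= 11.36 METs

11.36 METs


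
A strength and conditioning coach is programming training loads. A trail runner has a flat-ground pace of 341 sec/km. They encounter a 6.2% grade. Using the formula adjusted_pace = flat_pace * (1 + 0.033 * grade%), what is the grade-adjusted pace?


Grade factor = 1 + 0.033 * 6.2 = 1.2046
Adjusted = 341 * 1.2046 = 410.77 sec/km

410.77 s/km


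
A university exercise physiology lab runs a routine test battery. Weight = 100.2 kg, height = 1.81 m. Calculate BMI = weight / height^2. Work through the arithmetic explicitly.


height^2 = 1.81^2 = 3.2761
BMI = 100.2 / 3.2761 = 30.59 kg/m^2

30.59 kg/m^2


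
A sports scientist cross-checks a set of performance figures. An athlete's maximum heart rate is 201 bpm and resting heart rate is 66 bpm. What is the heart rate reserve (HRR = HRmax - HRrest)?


HRR = HRmax - HRrest
= 201 - 66
= 135 bpm

135 bpm


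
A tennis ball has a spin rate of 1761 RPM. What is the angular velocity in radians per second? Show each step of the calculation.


Convert RPM to rad/s: multiply by 2*pi and divide by 60
omega = 1761 * 2 * pi / 60
= 184.411 rad/s

184.411 rad/s


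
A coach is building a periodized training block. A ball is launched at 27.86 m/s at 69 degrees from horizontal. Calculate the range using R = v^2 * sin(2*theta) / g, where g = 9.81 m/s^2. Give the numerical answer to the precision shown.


sin(2 * 69) = sin(138) = 0.669131
v^2 = 27.86^2 = 776.1796
R = 776.1796 * 0.669131 / 9.81
= 52.942 m

52.942 m


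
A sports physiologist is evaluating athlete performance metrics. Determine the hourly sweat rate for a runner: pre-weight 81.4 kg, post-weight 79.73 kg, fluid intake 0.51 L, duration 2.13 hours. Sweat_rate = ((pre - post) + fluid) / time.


Mass lost = 81.4 - 79.73 = 1.67 kg
Add fluid consumed: 1.67 + 0.51 = 2.18 L total sweat
Sweat rate = 2.18 / 2.13 = 1.023 L/h

1.023 L/h


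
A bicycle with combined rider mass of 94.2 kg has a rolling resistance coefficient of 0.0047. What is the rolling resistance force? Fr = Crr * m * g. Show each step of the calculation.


Fr = 0.0047 * 94.2 * 9.81
= 0.44274 * 9.81
= 4.343 N

4.343 N


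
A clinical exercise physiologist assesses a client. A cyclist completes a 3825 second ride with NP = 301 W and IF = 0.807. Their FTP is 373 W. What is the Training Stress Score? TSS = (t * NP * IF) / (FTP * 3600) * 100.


t * NP * IF = 3825 * 301 * 0.807 = 929119.275
FTP * 3600 = 1342800
TSS = (929119.275 / 1342800) * 100 = 69.19

69.19 TSS


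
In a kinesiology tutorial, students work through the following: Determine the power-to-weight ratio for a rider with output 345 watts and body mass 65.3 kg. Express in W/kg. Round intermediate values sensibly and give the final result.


P/W = 345 / 65.3 = 5.283 W/kg

5.283 W/kg


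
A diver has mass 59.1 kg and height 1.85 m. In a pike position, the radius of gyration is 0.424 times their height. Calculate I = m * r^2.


r = 0.424 * 1.85 = 0.7844 m
I = m * r^2 = 59.1 * 0.615283 = 36.363 kg*m^2

36.363 kg*m^2


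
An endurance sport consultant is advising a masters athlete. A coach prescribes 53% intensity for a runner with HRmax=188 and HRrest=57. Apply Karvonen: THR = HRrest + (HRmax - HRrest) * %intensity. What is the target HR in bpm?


Heart rate reserve = 188 - 57 = 131
Intensity fraction = 53 / 100 = 0.53
THR = 57 + 131 * 0.53 = 126.43 bpm

126.43 bpm


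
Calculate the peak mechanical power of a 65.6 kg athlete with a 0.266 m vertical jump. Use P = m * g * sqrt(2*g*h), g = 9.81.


First, sqrt(2gh) = sqrt(2 * 9.81 * 0.266)
= sqrt(5.21892) = 2.284496 m/s
Power = 65.6 * 9.81 * 2.284496 = 1470.16 W

1470.16 W


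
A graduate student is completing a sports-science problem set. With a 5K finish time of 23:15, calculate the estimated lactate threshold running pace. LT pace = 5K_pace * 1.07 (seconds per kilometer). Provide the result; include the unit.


Race duration = 1395 s for 5 km
Average pace = 1395 / 5 = 279.0 s/km
LT pace = 279.0 * 1.07
= 298.53 s/km

298.53 s/km


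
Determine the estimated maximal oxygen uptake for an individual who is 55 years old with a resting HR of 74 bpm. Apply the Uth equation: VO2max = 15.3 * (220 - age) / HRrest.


HRmax = 220 - 55 = 165
VO2max = 15.3 * (165 / 74)
= 15.3 * 2.2297
= 34.11 mL/kg/min

34.11 mL/kg/min


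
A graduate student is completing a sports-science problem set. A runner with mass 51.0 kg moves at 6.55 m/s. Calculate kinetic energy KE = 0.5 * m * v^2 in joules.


v^2 = 6.55^2 = 42.9025
KE = 0.5 * 51.0 * 42.9025
= 1094.01 J

1094.01 J


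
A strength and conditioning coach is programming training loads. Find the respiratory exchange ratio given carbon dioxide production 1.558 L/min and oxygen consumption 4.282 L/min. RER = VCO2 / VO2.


VCO2 = 1.558 L/min
VO2 = 4.282 L/min
RER = 1.558 / 4.282 = 0.3638

0.3638


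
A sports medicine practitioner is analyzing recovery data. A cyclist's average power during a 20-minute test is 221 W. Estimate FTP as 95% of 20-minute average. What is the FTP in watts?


FTP = 20-min power * 0.95
= 221 * 0.95
= 209.95 W

209.95 W


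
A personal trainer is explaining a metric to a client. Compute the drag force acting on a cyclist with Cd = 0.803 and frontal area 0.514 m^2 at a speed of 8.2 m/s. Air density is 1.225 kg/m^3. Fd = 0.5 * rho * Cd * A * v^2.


Step 1: v^2 = 67.24
Step 2: Fd = 0.5 * 1.225 * 0.803 * 0.514 * 67.24
= 16.999 N

16.999 N


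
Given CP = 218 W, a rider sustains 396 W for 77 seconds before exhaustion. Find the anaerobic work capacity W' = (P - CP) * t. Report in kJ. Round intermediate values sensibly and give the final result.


Excess power = 396 - 218 = 178 W
Work above CP = 178 * 77 = 13706 J
W' = 13.706 kJ

13.706 kJ


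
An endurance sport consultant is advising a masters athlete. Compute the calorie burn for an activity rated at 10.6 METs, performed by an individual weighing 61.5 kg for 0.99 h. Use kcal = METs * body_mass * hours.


Product of METs and mass = 10.6 * 61.5 = 651.9
Total kcal = 651.9 * 0.99 = 645.38 kcal

645.38 kcal


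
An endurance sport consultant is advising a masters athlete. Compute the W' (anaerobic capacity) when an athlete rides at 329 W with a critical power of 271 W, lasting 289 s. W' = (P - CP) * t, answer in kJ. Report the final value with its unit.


Above-CP power = 58 W
Duration = 289 s
W' = 58 * 289 = 16762 J
Convert: 16762 / 1000 = 16.762 kJ

16.762 kJ


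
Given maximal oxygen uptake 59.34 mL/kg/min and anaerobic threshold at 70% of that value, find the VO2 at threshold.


Percentage as decimal = 0.7
VO2 at AT = 59.34 * 0.7 = 41.54 mL/kg/min

41.54 mL/kg/min


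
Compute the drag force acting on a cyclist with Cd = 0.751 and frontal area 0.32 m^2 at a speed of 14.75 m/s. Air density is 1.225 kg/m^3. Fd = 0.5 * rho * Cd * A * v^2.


Step 1: v^2 = 217.5625
Step 2: Fd = 0.5 * 1.225 * 0.751 * 0.32 * 217.5625
= 32.024 N

32.024 N


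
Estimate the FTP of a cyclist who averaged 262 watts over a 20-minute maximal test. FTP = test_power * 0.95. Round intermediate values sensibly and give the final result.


FTP = 262 * 0.95 = 248.9 W

248.9 W


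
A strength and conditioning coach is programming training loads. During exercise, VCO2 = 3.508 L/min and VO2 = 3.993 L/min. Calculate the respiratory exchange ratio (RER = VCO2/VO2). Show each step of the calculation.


RER = VCO2 / VO2
= 3.508 / 3.993
= 0.8785

0.8785


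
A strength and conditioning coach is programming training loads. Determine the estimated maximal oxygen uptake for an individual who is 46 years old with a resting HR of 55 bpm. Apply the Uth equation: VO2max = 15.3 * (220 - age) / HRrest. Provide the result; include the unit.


HRmax = 220 - 46 = 174
VO2max = 15.3 * (174 / 55)
= 15.3 * 3.1636
= 48.4 mL/kg/min

48.4 mL/kg/min


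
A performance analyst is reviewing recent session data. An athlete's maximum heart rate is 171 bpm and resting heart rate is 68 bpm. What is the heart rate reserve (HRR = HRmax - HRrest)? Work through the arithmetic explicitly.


HRR = HRmax - HRrest
= 171 - 68
= 103 bpm

103 bpm


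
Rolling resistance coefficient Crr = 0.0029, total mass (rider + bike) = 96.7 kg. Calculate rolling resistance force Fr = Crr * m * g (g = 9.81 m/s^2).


Fr = Crr * m * g
= 0.0029 * 96.7 * 9.81
= 2.751 N

2.751 N


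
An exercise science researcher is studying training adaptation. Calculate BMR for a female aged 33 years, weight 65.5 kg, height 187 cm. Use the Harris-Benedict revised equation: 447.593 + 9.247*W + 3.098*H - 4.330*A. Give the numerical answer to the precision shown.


Substituting values:
W term = 9.247 * 65.5 = 605.6785
H term = 3.098 * 187 = 579.326
A term = 4.330 * 33 = 142.89
BMR = 1489.71 kcal/day

1489.71 kcal/day


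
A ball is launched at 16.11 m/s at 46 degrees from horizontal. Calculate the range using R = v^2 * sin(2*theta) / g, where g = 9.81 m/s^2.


sin(2 * 46) = sin(92) = 0.999391
v^2 = 16.11^2 = 259.5321
R = 259.5321 * 0.999391 / 9.81
= 26.44 m

26.44 m


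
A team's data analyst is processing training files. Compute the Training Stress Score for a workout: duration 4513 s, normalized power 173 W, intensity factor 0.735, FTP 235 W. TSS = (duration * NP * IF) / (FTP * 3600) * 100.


Product = 4513 * 173 * 0.735 = 573850.515
Base = 235 * 3600 = 846000
TSS = 573850.515 / 846000 * 100 = 67.83

67.83 TSS


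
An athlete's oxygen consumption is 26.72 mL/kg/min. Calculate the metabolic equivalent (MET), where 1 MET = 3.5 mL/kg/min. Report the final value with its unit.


MET = VO2 / 3.5
= 26.72 / 3.5
= 7.63 METs

7.63 METs


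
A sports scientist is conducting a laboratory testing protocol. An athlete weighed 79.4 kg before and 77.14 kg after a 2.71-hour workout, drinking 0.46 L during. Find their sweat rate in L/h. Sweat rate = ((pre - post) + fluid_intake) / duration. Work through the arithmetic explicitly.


Body mass change = 2.26 kg
Total sweat loss = 2.26 + 0.46 = 2.72 L
Rate = 2.72 / 2.71 = 1.004 L/h

1.004 L/h


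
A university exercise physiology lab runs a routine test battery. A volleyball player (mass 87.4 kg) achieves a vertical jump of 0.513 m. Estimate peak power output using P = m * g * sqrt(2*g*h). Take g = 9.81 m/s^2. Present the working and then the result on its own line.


2 * g * h = 2 * 9.81 * 0.513 = 10.06506
sqrt(10.06506) = 3.172548 m/s
P = 87.4 * 9.81 * 3.172548 = 2720.12 W

2720.12 W


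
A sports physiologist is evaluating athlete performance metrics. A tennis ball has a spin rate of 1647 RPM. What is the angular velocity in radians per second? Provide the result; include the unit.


Convert RPM to rad/s: multiply by 2*pi and divide by 60
omega = 1647 * 2 * pi / 60
= 172.473 rad/s

172.473 rad/s


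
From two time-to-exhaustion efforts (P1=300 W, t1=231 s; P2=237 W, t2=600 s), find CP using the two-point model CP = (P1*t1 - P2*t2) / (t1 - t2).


Work in trial 1 = 69300 J
Work in trial 2 = 142200 J
Delta work = -72900 J
Delta time = -369 s
CP = -72900 / -369 = 197.56 W

197.56 W


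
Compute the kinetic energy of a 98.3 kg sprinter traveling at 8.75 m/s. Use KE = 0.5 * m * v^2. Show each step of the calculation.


Velocity squared = 76.5625
KE = 0.5 * 98.3 * 76.5625 = 3763.05 J

3763.05 J


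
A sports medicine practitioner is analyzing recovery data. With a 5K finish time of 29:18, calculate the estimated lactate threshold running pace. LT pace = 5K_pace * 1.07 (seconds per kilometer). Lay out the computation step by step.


Race duration = 1758 s for 5 km
Average pace = 1758 / 5 = 351.6 s/km
LT pace = 351.6 * 1.07
= 376.21 s/km

376.21 s/km


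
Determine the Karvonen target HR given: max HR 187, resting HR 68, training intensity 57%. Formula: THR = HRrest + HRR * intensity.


HRR = HRmax - HRrest = 187 - 68 = 119
THR = 68 + 119 * 0.57
= 135.83 bpm

135.83 bpm


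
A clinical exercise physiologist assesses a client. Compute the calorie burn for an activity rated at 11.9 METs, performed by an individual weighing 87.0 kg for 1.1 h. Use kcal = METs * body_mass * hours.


Product of METs and mass = 11.9 * 87.0 = 1035.3
Total kcal = 1035.3 * 1.1 = 1138.83 kcal

1138.83 kcal


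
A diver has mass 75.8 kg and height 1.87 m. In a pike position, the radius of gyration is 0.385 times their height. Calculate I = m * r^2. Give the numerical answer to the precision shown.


r = 0.385 * 1.87 = 0.71995 m
I = m * r^2 = 75.8 * 0.518328 = 39.289 kg*m^2

39.289 kg*m^2


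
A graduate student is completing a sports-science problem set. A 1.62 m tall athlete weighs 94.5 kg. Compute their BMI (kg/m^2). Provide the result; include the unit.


height^2 = 2.6244 m^2
BMI = 94.5 / 2.6244 = 36.01 kg/m^2

36.01 kg/m^2


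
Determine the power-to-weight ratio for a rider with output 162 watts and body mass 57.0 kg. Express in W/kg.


P/W = 162 / 57.0 = 2.842 W/kg

2.842 W/kg


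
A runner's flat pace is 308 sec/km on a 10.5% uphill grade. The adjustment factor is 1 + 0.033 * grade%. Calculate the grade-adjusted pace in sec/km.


Factor = 1 + 0.033 * 10.5 = 1.3465
Adjusted pace = 308 * 1.3465
= 414.72 sec/km

414.72 s/km


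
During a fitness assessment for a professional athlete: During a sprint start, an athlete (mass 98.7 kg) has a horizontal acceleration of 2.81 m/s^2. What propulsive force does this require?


Propulsive force = mass * acceleration
= 98.7 kg * 2.81 m/s^2
= 277.35 N

277.35 N


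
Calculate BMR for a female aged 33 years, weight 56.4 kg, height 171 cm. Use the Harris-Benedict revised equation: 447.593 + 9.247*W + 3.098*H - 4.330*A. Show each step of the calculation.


Substituting values:
W term = 9.247 * 56.4 = 521.5308
H term = 3.098 * 171 = 529.758
A term = 4.330 * 33 = 142.89
BMR = 1355.99 kcal/day

1355.99 kcal/day


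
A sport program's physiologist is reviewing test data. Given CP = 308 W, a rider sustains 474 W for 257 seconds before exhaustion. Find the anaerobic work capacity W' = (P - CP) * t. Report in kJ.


Excess power = 474 - 308 = 166 W
Work above CP = 166 * 257 = 42662 J
W' = 42.662 kJ

42.662 kJ


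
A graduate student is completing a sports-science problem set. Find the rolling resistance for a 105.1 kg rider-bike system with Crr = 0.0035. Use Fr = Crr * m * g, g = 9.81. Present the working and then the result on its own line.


m * g = 105.1 * 9.81 = 1031.031 N
Fr = 0.0035 * 1031.031 = 3.609 N

3.609 N


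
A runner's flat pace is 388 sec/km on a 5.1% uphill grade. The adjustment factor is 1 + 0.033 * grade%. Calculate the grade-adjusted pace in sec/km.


Factor = 1 + 0.033 * 5.1 = 1.1683
Adjusted pace = 388 * 1.1683
= 453.3 sec/km

453.3 s/km


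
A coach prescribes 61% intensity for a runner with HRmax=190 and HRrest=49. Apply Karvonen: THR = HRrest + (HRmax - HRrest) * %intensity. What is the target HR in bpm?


Heart rate reserve = 190 - 49 = 141
Intensity fraction = 61 / 100 = 0.61
THR = 49 + 141 * 0.61 = 135.01 bpm

135.01 bpm


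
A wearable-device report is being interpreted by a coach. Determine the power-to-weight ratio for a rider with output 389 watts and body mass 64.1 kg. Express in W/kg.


P/W = 389 / 64.1 = 6.069 W/kg

6.069 W/kg


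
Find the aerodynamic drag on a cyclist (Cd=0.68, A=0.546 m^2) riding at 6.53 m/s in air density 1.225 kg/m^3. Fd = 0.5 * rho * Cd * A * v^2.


Fd = 0.5 * 1.225 * 0.68 * 0.546 * 6.53^2
= 0.5 * 1.225 * 0.68 * 0.546 * 42.6409
= 9.697 N

9.697 N


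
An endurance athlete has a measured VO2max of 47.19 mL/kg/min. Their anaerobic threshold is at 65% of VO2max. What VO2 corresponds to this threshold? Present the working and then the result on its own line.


Anaerobic threshold VO2 = VO2max * 65%
= 47.19 * 0.65
= 30.67 mL/kg/min

30.67 mL/kg/min


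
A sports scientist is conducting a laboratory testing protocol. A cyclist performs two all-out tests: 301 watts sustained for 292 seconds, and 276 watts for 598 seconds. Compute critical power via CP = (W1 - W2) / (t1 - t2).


W1 = P1 * t1 = 301 * 292 = 87892 J
W2 = P2 * t2 = 276 * 598 = 165048 J
CP = (87892 - 165048) / (292 - 598)
= 252.14 W

252.14 W


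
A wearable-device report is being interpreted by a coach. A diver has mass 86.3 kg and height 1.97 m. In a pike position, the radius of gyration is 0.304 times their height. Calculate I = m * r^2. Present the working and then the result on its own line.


r = 0.304 * 1.97 = 0.59888 m
I = m * r^2 = 86.3 * 0.358657 = 30.952 kg*m^2

30.952 kg*m^2


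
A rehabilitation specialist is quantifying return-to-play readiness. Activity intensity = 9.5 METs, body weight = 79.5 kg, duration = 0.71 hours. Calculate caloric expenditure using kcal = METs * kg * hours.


kcal = 9.5 * 79.5 * 0.71
= 755.25 * 0.71
= 536.23 kcal

536.23 kcal


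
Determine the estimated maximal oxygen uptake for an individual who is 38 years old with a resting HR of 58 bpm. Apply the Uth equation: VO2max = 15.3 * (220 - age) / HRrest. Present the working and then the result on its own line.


HRmax = 220 - 38 = 182
VO2max = 15.3 * (182 / 58)
= 15.3 * 3.1379
= 48.01 mL/kg/min

48.01 mL/kg/min


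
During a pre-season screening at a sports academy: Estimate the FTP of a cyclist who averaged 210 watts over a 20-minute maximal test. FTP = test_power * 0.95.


FTP = 210 * 0.95 = 199.5 W

199.5 W


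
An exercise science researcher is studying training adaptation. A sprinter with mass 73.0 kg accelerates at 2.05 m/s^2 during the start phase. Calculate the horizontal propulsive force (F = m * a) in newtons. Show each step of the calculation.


F = m * a
= 73.0 * 2.05
= 149.65 N

149.65 N


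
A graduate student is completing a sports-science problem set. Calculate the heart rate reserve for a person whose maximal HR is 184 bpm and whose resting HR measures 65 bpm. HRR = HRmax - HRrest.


HRmax = 184 bpm
HRrest = 65 bpm
HRR = 184 - 65 = 119 bpm

119 bpm


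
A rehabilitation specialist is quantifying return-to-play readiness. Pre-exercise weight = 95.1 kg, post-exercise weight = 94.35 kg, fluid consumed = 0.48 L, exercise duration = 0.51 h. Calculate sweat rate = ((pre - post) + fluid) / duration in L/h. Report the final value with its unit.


Weight loss = 95.1 - 94.35 = 0.75 kg (approx L)
Total sweat = 0.75 + 0.48 = 1.23 L
Sweat rate = 1.23 / 0.51 = 2.412 L/h

2.412 L/h


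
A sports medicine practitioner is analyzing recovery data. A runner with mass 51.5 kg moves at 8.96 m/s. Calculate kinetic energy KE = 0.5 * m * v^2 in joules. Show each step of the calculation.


v^2 = 8.96^2 = 80.2816
KE = 0.5 * 51.5 * 80.2816
= 2067.25 J

2067.25 J


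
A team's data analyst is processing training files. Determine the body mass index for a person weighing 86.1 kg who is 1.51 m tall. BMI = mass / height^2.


BMI = mass / height^2
= 86.1 / 1.51^2
= 86.1 / 2.2801
= 37.76 kg/m^2

37.76 kg/m^2


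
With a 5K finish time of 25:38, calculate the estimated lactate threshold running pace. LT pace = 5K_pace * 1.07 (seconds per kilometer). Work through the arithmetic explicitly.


Race duration = 1538 s for 5 km
Average pace = 1538 / 5 = 307.6 s/km
LT pace = 307.6 * 1.07
= 329.13 s/km

329.13 s/km


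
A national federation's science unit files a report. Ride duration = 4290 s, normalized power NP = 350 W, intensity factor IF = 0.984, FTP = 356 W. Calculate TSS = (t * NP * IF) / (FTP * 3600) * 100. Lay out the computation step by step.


Numerator = 4290 * 350 * 0.984 = 1477476.0
Denominator = 356 * 3600 = 1281600
TSS = 1477476.0 / 1281600 * 100
= 115.28

115.28 TSS


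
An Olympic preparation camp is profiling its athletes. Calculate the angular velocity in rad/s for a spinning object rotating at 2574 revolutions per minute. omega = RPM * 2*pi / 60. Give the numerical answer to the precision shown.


omega = RPM * 2*pi / 60
= 2574 * 6.28318531 / 60
= 269.549 rad/s

269.549 rad/s


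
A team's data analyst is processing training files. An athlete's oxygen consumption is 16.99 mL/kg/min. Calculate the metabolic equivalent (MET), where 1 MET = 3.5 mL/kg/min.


MET = VO2 / 3.5
= 16.99 / 3.5
= 4.85 METs

4.85 METs


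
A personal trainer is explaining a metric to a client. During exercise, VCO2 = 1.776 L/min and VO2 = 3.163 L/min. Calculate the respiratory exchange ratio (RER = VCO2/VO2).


RER = VCO2 / VO2
= 1.776 / 3.163
= 0.5615

0.5615


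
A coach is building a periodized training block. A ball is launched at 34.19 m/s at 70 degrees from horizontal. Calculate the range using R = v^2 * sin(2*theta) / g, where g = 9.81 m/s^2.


sin(2 * 70) = sin(140) = 0.642788
v^2 = 34.19^2 = 1168.9561
R = 1168.9561 * 0.642788 / 9.81
= 76.594 m

76.594 m


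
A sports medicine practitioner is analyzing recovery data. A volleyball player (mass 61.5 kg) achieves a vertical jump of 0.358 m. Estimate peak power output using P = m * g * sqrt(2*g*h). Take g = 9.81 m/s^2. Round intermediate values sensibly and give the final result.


2 * g * h = 2 * 9.81 * 0.358 = 7.02396
sqrt(7.02396) = 2.650275 m/s
P = 61.5 * 9.81 * 2.650275 = 1598.95 W

1598.95 W


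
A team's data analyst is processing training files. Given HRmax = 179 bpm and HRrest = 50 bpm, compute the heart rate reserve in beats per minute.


Heart rate reserve = maximum HR minus resting HR
HRR = 179 - 50 = 129 bpm

129 bpm


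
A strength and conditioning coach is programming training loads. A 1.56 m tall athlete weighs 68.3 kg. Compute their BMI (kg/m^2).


height^2 = 2.4336 m^2
BMI = 68.3 / 2.4336 = 28.07 kg/m^2

28.07 kg/m^2


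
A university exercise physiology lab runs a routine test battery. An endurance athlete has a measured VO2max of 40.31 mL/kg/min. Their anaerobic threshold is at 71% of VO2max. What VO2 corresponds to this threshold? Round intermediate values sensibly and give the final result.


Anaerobic threshold VO2 = VO2max * 71%
= 40.31 * 0.71
= 28.62 mL/kg/min

28.62 mL/kg/min


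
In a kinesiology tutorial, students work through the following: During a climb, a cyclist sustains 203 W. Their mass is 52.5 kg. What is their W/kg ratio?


Power-to-weight = 203 W / 52.5 kg
= 3.867 W/kg

3.867 W/kg


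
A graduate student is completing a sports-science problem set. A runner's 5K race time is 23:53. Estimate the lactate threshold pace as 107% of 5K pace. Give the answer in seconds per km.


Total race time = 23*60 + 53 = 1433 seconds
5K pace = 1433 / 5 = 286.6 sec/km
LT pace = 286.6 * 1.07 = 306.66 sec/km

306.66 s/km


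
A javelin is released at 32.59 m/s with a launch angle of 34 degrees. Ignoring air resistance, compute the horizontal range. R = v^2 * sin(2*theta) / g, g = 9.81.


Launch speed squared = 1062.1081
sin(2 * 34 deg) = 0.927184
Range = 1062.1081 * 0.927184 / 9.81
= 100.384 m

100.384 m


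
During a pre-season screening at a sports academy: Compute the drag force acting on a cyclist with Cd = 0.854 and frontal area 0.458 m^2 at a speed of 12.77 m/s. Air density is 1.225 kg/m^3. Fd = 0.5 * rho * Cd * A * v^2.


Step 1: v^2 = 163.0729
Step 2: Fd = 0.5 * 1.225 * 0.854 * 0.458 * 163.0729
= 39.067 N

39.067 N


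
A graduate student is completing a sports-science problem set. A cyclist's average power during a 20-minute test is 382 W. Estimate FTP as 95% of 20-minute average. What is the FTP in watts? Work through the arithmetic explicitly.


FTP = 20-min power * 0.95
= 382 * 0.95
= 362.9 W

362.9 W


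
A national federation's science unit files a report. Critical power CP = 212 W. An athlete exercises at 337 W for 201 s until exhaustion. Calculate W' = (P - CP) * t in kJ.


P - CP = 337 - 212 = 125 W
W' = 125 * 201 = 25125 J
= 25125 / 1000 = 25.125 kJ

25.125 kJ


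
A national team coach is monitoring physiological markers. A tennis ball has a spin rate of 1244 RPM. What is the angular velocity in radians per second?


Convert RPM to rad/s: multiply by 2*pi and divide by 60
omega = 1244 * 2 * pi / 60
= 130.271 rad/s

130.271 rad/s


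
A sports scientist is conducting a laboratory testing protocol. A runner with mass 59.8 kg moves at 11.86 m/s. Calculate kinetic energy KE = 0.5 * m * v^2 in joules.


v^2 = 11.86^2 = 140.6596
KE = 0.5 * 59.8 * 140.6596
= 4205.72 J

4205.72 J


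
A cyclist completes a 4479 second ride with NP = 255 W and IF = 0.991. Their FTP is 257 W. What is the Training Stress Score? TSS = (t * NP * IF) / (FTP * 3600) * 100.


t * NP * IF = 4479 * 255 * 0.991 = 1131865.695
FTP * 3600 = 925200
TSS = (1131865.695 / 925200) * 100 = 122.34

122.34 TSS


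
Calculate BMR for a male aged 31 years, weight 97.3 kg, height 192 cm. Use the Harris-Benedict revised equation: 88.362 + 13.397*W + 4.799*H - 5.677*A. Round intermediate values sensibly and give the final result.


Substituting values:
W term = 13.397 * 97.3 = 1303.5281
H term = 4.799 * 192 = 921.408
A term = 5.677 * 31 = 175.987
BMR = 2137.31 kcal/day

2137.31 kcal/day


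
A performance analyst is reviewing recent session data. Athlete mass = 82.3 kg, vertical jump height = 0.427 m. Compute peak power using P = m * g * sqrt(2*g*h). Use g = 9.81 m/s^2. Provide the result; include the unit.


sqrt(2 * 9.81 * 0.427) = sqrt(8.37774) = 2.894433 m/s
P = 82.3 * 9.81 * 2.894433
= 2336.86 W

2336.86 W


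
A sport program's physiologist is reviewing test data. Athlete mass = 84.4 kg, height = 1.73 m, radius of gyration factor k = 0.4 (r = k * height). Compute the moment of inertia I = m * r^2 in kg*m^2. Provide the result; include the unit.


r = k * height = 0.4 * 1.73 = 0.692 m
r^2 = 0.692^2 = 0.478864
I = 84.4 * 0.478864 = 40.416 kg*m^2

40.416 kg*m^2


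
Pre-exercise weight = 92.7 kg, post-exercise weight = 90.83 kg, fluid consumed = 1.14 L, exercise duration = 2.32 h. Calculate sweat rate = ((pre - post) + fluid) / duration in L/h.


Weight loss = 92.7 - 90.83 = 1.87 kg (approx L)
Total sweat = 1.87 + 1.14 = 3.01 L
Sweat rate = 3.01 / 2.32 = 1.297 L/h

1.297 L/h


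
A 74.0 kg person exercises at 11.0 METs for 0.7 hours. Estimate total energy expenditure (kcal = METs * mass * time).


Energy = METs * mass(kg) * time(h)
= 11.0 * 74.0 * 0.7
= 569.8 kcal

569.8 kcal


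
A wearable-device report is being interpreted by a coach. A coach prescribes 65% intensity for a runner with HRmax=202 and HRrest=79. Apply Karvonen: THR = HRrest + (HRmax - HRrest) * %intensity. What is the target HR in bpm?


Heart rate reserve = 202 - 79 = 123
Intensity fraction = 65 / 100 = 0.65
THR = 79 + 123 * 0.65 = 158.95 bpm

158.95 bpm


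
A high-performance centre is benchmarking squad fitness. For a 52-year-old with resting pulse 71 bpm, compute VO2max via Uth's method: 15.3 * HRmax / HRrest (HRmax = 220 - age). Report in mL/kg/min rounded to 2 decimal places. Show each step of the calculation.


Step 1: HRmax = 220 - 52 = 168 bpm
Step 2: Ratio = 168 / 71 = 2.3662
Step 3: VO2max = 15.3 * 2.3662 = 36.2 mL/kg/min

36.2 mL/kg/min


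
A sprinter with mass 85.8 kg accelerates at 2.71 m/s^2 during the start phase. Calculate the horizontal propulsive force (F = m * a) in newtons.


F = m * a
= 85.8 * 2.71
= 232.52 N

232.52 N


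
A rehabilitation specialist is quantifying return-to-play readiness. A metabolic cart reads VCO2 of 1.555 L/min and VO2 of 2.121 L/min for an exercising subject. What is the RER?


RER = VCO2 / VO2 = 1.555 / 2.121 = 0.7331

0.7331


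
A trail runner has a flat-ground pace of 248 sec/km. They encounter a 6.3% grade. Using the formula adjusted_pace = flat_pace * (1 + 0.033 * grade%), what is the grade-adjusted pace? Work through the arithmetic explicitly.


Grade factor = 1 + 0.033 * 6.3 = 1.2079
Adjusted = 248 * 1.2079 = 299.56 sec/km

299.56 s/km


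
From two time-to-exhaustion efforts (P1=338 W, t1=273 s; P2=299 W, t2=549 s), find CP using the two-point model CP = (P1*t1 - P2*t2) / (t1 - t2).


Work in trial 1 = 92274 J
Work in trial 2 = 164151 J
Delta work = -71877 J
Delta time = -276 s
CP = -71877 / -276 = 260.42 W

260.42 W


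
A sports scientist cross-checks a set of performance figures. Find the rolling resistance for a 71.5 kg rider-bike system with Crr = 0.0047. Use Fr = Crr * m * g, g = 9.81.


m * g = 71.5 * 9.81 = 701.415 N
Fr = 0.0047 * 701.415 = 3.297 N

3.297 N


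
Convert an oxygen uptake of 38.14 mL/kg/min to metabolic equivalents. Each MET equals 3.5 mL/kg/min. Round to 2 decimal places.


One MET = 3.5 mL/kg/min
Number of METs = 38.14 / 3.5
= 10.9 METs

10.9 METs


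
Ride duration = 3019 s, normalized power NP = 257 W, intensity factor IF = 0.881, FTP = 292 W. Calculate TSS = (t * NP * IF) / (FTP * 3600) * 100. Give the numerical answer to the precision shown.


Numerator = 3019 * 257 * 0.881 = 683552.923
Denominator = 292 * 3600 = 1051200
TSS = 683552.923 / 1051200 * 100
= 65.03

65.03 TSS


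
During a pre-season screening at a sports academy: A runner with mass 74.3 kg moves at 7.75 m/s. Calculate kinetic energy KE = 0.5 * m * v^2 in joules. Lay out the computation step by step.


v^2 = 7.75^2 = 60.0625
KE = 0.5 * 74.3 * 60.0625
= 2231.32 J

2231.32 J


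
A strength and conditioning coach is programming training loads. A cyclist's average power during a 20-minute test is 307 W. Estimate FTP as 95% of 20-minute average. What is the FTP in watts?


FTP = 20-min power * 0.95
= 307 * 0.95
= 291.65 W

291.65 W
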